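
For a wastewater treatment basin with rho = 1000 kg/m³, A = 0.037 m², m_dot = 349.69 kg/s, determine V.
Formula: \dot{m} = \rho A V
Substituting knowns: 349.69 = 1000·0.037·V
Solving for V: V = 349.69/(1000·0.037) = 9.451 m/s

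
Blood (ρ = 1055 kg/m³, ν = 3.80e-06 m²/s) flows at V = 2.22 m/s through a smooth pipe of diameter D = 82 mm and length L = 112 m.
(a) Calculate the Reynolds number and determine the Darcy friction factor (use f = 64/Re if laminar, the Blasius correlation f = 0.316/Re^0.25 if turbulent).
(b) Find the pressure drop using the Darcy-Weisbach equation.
(a) Re = V·D/ν = 2.22·0.082/3.80e-06 = 47905 → turbulent (Re > 4000); f = 0.316/Re^0.25 = 0.316/47905^0.25 = 0.02136
(b) Darcy-Weisbach: ΔP = f·(L/D)·½ρV²/1000 = 0.02136·(112/0.082)·½·1055·2.22²/1000 = 75.85 kPa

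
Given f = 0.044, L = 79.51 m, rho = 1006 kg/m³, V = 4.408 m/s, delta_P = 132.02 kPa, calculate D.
Formula: \Delta P = f \frac{L}{D} \frac{\rho V^2}{2}
Substituting knowns: 132.02 = 0.044·(79.51/D)·0.5·1006·4.408²/1000
Solving for D: D = 0.044·79.51·0.5·1006·4.408²/(132.02·1000) = 0.259 m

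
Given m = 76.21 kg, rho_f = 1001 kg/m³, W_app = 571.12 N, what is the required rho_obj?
Formula: W_{app} = mg\left(1 - \frac{\rho_f}{\rho_{obj}}\right)
Substituting knowns: 571.12 = 76.21·9.81·(1 − 1001/rho_obj)
Solving for rho_obj: rho_obj = 1001/(1 − 571.12/(76.21·9.81)) = 4240 kg/m³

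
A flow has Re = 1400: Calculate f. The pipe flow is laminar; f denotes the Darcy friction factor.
Formula: f = \frac{64}{Re}
f = 64/1400 = 0.04571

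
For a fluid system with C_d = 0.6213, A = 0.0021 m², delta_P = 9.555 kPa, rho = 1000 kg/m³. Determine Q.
Formula: Q = C_d A \sqrt{\frac{2 \Delta P}{\rho}}
Q = 0.6213·0.0021·√(2·(9.555·1000)/1000)·1000 = 5.704 L/s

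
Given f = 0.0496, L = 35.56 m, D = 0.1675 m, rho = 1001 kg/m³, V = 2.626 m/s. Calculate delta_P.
Formula: \Delta P = f \frac{L}{D} \frac{\rho V^2}{2}
delta_P = 0.0496·(35.56/0.1675)·0.5·1001·2.626²/1000 = 36.34 kPa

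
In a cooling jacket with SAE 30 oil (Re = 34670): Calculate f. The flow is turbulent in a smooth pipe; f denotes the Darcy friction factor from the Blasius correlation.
Formula: f = \frac{0.316}{Re^{0.25}}
f = 0.316/34670^0.25 = 0.02316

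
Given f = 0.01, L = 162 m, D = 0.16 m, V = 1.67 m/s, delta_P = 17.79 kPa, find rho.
Formula: \Delta P = f \frac{L}{D} \frac{\rho V^2}{2}
Substituting knowns: 17.79 = 0.01·(162/0.16)·0.5·rho·1.67²/1000
Solving for rho: rho = (17.79·1000)/(0.01·(162/0.16)·0.5·1.67²) = 1260 kg/m³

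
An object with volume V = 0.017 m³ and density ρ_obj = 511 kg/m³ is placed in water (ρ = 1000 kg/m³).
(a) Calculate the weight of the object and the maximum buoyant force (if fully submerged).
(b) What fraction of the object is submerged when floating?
(a) W=rho_obj*g*V=511*9.81*0.017=85.2 N; F_B(max)=rho*g*V=1000*9.81*0.017=166.8 N
(b) Floating fraction=rho_obj/rho=511/1000=0.511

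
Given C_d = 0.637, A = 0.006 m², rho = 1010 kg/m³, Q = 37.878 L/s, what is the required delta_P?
Formula: Q = C_d A \sqrt{\frac{2 \Delta P}{\rho}}
Substituting knowns: 37.878 = 0.637·0.006·√(2·(delta_P·1000)/1010)·1000
Solving for delta_P: delta_P = ((37.878/1000)/(0.637·0.006))²·1010/2/1000 = 49.6 kPa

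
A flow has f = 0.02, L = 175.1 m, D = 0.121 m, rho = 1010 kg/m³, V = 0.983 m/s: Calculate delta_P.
Formula: \Delta P = f \frac{L}{D} \frac{\rho V^2}{2}
delta_P = 0.02·(175.1/0.121)·0.5·1010·0.983²/1000 = 14.12 kPa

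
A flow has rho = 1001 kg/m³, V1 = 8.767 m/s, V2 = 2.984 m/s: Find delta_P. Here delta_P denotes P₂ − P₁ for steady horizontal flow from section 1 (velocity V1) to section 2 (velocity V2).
Formula: \Delta P = \frac{1}{2} \rho (V_1^2 - V_2^2)
delta_P = 0.5·1001·(8.767² − 2.984²)/1000 = 34.01 kPa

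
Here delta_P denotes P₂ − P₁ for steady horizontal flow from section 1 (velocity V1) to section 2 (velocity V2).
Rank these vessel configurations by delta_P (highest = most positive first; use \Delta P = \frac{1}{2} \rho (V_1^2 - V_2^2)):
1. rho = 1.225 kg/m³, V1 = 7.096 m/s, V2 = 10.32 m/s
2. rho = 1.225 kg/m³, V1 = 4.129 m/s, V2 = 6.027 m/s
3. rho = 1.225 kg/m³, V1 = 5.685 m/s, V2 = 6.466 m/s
Case 1: delta_P = -0.03439 kPa
Case 2: delta_P = -0.01181 kPa
Case 3: delta_P = -0.005813 kPa
Ranking (highest first): 3, 2, 1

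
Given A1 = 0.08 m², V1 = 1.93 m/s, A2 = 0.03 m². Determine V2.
Formula: V_2 = \frac{A_1 V_1}{A_2}
V2 = 0.08·1.93/0.03 = 5.147 m/s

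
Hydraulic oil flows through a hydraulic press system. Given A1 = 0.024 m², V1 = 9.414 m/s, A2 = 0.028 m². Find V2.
Formula: V_2 = \frac{A_1 V_1}{A_2}
V2 = 0.024·9.414/0.028 = 8.069 m/s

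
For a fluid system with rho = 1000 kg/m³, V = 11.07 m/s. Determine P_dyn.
Formula: P_{dyn} = \frac{1}{2} \rho V^2
P_dyn = 0.5·1000·11.07²/1000 = 61.27 kPa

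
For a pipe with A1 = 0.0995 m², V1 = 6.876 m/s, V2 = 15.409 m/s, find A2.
Formula: V_2 = \frac{A_1 V_1}{A_2}
Substituting knowns: 15.409 = 0.0995·6.876/A2
Solving for A2: A2 = 0.0995·6.876/15.409 = 0.0444 m²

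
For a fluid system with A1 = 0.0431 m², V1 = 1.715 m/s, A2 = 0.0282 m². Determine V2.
Formula: V_2 = \frac{A_1 V_1}{A_2}
V2 = 0.0431·1.715/0.0282 = 2.621 m/s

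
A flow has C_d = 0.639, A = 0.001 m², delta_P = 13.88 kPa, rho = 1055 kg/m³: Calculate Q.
Formula: Q = C_d A \sqrt{\frac{2 \Delta P}{\rho}}
Q = 0.639·0.001·√(2·(13.88·1000)/1055)·1000 = 3.278 L/s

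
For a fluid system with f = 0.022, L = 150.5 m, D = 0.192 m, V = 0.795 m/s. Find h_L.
Formula: h_L = f \frac{L}{D} \frac{V^2}{2g}
h_L = 0.022·(150.5/0.192)·0.795²/(2·9.81) = 0.5555 m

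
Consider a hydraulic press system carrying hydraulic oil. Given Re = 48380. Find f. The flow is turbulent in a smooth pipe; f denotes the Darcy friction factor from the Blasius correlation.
Formula: f = \frac{0.316}{Re^{0.25}}
f = 0.316/48380^0.25 = 0.02131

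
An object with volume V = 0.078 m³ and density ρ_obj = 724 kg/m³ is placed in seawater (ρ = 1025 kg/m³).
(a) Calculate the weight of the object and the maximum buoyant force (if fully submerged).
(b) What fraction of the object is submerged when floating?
(a) W=rho_obj*g*V=724*9.81*0.078=554.0 N; F_B(max)=rho*g*V=1025*9.81*0.078=784.3 N
(b) Floating fraction=rho_obj/rho=724/1025=0.706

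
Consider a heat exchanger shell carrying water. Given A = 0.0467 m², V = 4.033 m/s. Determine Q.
Formula: Q = A V
Q = 0.0467·4.033·1000 = 188.3 L/s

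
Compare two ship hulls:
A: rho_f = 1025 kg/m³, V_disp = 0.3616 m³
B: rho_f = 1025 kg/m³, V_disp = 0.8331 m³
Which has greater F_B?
F_B(A) = 3636 N, F_B(B) = 8377 N. Answer: B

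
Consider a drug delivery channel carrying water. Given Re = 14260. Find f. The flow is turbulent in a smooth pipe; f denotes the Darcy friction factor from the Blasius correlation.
Formula: f = \frac{0.316}{Re^{0.25}}
f = 0.316/14260^0.25 = 0.02892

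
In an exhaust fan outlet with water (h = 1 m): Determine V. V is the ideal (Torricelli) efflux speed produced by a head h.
Formula: V = \sqrt{2 g h}
V = √(2·9.81·1) = 4.429 m/s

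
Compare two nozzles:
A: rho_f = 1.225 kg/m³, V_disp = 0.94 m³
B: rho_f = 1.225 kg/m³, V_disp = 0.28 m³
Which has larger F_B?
F_B(A) = 11.3 N, F_B(B) = 3.365 N. Answer: A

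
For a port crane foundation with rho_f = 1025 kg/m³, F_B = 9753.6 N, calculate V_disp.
Formula: F_B = \rho_f g V_{disp}
Substituting knowns: 9753.6 = 1025·9.81·V_disp
Solving for V_disp: V_disp = 9753.6/(1025·9.81) = 0.97 m³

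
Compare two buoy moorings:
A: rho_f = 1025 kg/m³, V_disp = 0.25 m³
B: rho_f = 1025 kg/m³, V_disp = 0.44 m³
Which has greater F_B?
F_B(A) = 2514 N, F_B(B) = 4424 N. Answer: B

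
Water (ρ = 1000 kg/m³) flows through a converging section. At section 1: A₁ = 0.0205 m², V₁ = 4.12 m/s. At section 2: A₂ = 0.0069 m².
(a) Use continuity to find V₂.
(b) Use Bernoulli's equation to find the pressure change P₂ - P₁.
(a) Continuity: A₁V₁=A₂V₂ -> V₂=A₁V₁/A₂=0.0205*4.12/0.0069=12.24 m/s
(b) Bernoulli: P₂-P₁=0.5*rho*(V₁^2-V₂^2)/1000=0.5*1000*(4.12^2-12.24^2)/1000=-66.42 kPa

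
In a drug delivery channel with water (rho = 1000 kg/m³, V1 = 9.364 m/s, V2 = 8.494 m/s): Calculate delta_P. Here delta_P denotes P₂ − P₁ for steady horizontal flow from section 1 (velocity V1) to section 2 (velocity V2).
Formula: \Delta P = \frac{1}{2} \rho (V_1^2 - V_2^2)
delta_P = 0.5·1000·(9.364² − 8.494²)/1000 = 7.768 kPa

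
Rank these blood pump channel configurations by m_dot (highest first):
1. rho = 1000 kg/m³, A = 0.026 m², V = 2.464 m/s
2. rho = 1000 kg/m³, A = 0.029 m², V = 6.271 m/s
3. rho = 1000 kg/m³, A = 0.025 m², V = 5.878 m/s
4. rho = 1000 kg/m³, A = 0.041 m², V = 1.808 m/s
Case 1: m_dot = 64.06 kg/s
Case 2: m_dot = 181.9 kg/s
Case 3: m_dot = 146.9 kg/s
Case 4: m_dot = 74.13 kg/s
Ranking (highest first): 2, 3, 4, 1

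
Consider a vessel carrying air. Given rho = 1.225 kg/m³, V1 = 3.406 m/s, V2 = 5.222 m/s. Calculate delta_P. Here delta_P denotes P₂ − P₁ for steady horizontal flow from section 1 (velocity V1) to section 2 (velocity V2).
Formula: \Delta P = \frac{1}{2} \rho (V_1^2 - V_2^2)
delta_P = 0.5·1.225·(3.406² − 5.222²)/1000 = -0.009597 kPa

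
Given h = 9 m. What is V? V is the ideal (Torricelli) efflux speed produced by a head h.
Formula: V = \sqrt{2 g h}
V = √(2·9.81·9) = 13.29 m/s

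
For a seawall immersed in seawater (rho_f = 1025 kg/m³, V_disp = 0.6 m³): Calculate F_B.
Formula: F_B = \rho_f g V_{disp}
F_B = 1025·9.81·0.6 = 6033 N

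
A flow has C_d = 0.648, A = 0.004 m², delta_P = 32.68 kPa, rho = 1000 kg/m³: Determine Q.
Formula: Q = C_d A \sqrt{\frac{2 \Delta P}{\rho}}
Q = 0.648·0.004·√(2·(32.68·1000)/1000)·1000 = 20.96 L/s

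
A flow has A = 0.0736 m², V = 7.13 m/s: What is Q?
Formula: Q = A V
Q = 0.0736·7.13·1000 = 524.8 L/s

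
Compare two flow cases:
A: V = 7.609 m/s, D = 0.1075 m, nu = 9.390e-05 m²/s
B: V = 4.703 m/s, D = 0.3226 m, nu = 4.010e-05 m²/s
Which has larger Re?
Re(A) = 8711, Re(B) = 37835. Answer: B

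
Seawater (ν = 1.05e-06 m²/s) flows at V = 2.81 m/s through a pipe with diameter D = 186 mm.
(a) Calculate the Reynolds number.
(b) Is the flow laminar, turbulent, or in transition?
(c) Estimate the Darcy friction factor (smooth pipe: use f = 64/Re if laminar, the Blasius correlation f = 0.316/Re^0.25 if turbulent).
(a) Re = V·D/ν = 2.81·0.186/1.05e-06 = 497770
(b) Flow regime: turbulent (Re > 4000)
(c) Friction factor: f = 0.316/Re^0.25 = 0.316/497770^0.25 = 0.0119 (Blasius is strictly valid for Re ≲ 1e5; used here as the smooth-pipe estimate the problem specifies)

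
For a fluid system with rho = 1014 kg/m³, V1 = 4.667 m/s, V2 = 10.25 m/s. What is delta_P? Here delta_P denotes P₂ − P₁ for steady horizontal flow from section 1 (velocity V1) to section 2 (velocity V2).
Formula: \Delta P = \frac{1}{2} \rho (V_1^2 - V_2^2)
delta_P = 0.5·1014·(4.667² − 10.25²)/1000 = -42.22 kPa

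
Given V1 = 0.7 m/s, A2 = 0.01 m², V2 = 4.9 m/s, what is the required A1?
Formula: V_2 = \frac{A_1 V_1}{A_2}
Substituting knowns: 4.9 = A1·0.7/0.01
Solving for A1: A1 = 4.9·0.01/0.7 = 0.07 m²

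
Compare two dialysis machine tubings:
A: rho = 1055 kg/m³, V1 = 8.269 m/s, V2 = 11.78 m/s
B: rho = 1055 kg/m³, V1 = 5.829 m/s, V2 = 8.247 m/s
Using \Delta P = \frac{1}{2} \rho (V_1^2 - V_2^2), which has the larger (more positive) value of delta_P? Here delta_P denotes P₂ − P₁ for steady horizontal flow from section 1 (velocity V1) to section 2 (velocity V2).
delta_P(A) = -37.13 kPa, delta_P(B) = -17.95 kPa. Answer: B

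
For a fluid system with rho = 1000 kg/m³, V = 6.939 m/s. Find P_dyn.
Formula: P_{dyn} = \frac{1}{2} \rho V^2
P_dyn = 0.5·1000·6.939²/1000 = 24.07 kPa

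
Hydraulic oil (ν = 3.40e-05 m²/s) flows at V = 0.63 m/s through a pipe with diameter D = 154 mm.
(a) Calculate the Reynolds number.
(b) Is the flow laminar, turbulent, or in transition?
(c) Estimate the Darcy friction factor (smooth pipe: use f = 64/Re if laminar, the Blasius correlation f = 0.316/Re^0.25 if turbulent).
(a) Re = V·D/ν = 0.63·0.154/3.40e-05 = 2853.5
(b) Flow regime: transition (2300 ≤ Re ≤ 4000)
(c) Friction factor: f ≈ 0.04 (transitional regime, no simple correlation)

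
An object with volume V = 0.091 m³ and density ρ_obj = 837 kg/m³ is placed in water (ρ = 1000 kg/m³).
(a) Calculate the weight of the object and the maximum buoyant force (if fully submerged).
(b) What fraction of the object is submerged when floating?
(a) W=rho_obj*g*V=837*9.81*0.091=747.2 N; F_B(max)=rho*g*V=1000*9.81*0.091=892.7 N
(b) Floating fraction=rho_obj/rho=837/1000=0.837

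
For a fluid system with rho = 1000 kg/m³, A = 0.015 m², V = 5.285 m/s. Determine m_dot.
Formula: \dot{m} = \rho A V
m_dot = 1000·0.015·5.285 = 79.28 kg/s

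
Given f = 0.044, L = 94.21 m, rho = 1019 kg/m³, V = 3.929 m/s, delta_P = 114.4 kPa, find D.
Formula: \Delta P = f \frac{L}{D} \frac{\rho V^2}{2}
Substituting knowns: 114.4 = 0.044·(94.21/D)·0.5·1019·3.929²/1000
Solving for D: D = 0.044·94.21·0.5·1019·3.929²/(114.4·1000) = 0.285 m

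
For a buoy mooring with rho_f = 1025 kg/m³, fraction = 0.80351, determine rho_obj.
Formula: f_{sub} = \frac{\rho_{obj}}{\rho_f}
Substituting knowns: 0.80351 = rho_obj/1025
Solving for rho_obj: rho_obj = 0.80351·1025 = 823.6 kg/m³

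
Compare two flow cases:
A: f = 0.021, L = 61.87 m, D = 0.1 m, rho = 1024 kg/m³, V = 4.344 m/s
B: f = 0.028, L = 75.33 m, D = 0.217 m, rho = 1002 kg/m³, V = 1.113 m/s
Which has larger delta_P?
delta_P(A) = 125.5 kPa, delta_P(B) = 6.032 kPa. Answer: A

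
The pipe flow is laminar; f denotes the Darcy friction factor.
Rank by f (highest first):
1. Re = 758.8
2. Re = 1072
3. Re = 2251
Case 1: f = 0.08434
Case 2: f = 0.0597
Case 3: f = 0.02843
Ranking (highest first): 1, 2, 3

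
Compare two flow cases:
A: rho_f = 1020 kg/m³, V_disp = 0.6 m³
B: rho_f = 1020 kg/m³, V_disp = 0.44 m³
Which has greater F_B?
F_B(A) = 6004 N, F_B(B) = 4403 N. Answer: A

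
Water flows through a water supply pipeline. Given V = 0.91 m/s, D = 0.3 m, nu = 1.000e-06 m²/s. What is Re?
Formula: Re = \frac{V D}{\nu}
Re = 0.91·0.3/1.000e-06 = 273000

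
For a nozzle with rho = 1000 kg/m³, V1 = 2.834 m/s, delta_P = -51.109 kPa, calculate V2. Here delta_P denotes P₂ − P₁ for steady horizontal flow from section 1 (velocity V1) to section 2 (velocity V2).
Formula: \Delta P = \frac{1}{2} \rho (V_1^2 - V_2^2)
Substituting knowns: -51.109 = 0.5·1000·(2.834² − V2²)/1000
Solving for V2: V2 = √(2.834² − 2·(-51.109·1000)/1000) = 10.5 m/s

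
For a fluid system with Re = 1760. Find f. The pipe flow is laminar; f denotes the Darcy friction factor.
Formula: f = \frac{64}{Re}
f = 64/1760 = 0.03636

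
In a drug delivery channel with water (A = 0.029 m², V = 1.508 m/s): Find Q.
Formula: Q = A V
Q = 0.029·1.508·1000 = 43.73 L/s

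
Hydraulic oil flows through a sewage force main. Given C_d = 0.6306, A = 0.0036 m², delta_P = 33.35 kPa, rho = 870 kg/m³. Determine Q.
Formula: Q = C_d A \sqrt{\frac{2 \Delta P}{\rho}}
Q = 0.6306·0.0036·√(2·(33.35·1000)/870)·1000 = 19.88 L/s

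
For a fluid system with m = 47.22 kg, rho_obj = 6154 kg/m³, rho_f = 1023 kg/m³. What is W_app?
Formula: W_{app} = mg\left(1 - \frac{\rho_f}{\rho_{obj}}\right)
W_app = 47.22·9.81·(1 − 1023/6154) = 386.2 N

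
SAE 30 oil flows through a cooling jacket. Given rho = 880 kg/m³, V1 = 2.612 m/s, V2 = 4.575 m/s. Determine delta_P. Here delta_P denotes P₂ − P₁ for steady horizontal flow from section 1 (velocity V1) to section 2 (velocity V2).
Formula: \Delta P = \frac{1}{2} \rho (V_1^2 - V_2^2)
delta_P = 0.5·880·(2.612² − 4.575²)/1000 = -6.208 kPa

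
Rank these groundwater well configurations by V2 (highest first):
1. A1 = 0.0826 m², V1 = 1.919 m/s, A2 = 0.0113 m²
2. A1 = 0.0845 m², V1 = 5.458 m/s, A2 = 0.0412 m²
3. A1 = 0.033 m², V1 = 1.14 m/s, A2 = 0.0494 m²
Case 1: V2 = 14.03 m/s
Case 2: V2 = 11.19 m/s
Case 3: V2 = 0.7615 m/s
Ranking (highest first): 1, 2, 3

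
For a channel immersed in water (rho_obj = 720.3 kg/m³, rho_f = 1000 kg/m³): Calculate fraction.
Formula: f_{sub} = \frac{\rho_{obj}}{\rho_f}
fraction = 720.3/1000 = 0.7203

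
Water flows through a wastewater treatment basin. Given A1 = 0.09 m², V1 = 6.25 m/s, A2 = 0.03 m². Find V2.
Formula: V_2 = \frac{A_1 V_1}{A_2}
V2 = 0.09·6.25/0.03 = 18.75 m/s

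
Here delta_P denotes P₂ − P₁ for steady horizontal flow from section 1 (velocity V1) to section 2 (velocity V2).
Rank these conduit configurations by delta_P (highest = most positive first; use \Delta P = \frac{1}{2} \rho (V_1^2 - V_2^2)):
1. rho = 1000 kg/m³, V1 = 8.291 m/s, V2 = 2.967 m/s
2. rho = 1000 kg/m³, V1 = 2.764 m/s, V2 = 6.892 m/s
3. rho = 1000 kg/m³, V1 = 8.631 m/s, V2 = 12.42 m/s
Case 1: delta_P = 29.97 kPa
Case 2: delta_P = -19.93 kPa
Case 3: delta_P = -39.88 kPa
Ranking (highest first): 1, 2, 3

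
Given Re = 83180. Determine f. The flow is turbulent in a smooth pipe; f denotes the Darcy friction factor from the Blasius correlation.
Formula: f = \frac{0.316}{Re^{0.25}}
f = 0.316/83180^0.25 = 0.01861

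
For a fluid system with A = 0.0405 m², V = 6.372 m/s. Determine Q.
Formula: Q = A V
Q = 0.0405·6.372·1000 = 258.1 L/s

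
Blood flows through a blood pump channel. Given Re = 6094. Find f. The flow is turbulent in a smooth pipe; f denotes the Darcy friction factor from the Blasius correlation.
Formula: f = \frac{0.316}{Re^{0.25}}
f = 0.316/6094^0.25 = 0.03577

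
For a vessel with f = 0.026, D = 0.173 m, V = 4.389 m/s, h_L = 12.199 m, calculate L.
Formula: h_L = f \frac{L}{D} \frac{V^2}{2g}
Substituting knowns: 12.199 = 0.026·(L/0.173)·4.389²/(2·9.81)
Solving for L: L = 12.199·2·9.81·0.173/(0.026·4.389²) = 82.67 m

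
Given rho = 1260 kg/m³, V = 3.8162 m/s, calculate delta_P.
Formula: V = \sqrt{\frac{2 \Delta P}{\rho}}
Substituting knowns: 3.8162 = √(2·(delta_P·1000)/1260)
Solving for delta_P: delta_P = 3.8162²·1260/2/1000 = 9.175 kPa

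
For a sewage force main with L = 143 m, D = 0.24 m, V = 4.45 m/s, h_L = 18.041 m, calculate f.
Formula: h_L = f \frac{L}{D} \frac{V^2}{2g}
Substituting knowns: 18.041 = f·(143/0.24)·4.45²/(2·9.81)
Solving for f: f = 18.041·2·9.81/((143/0.24)·4.45²) = 0.03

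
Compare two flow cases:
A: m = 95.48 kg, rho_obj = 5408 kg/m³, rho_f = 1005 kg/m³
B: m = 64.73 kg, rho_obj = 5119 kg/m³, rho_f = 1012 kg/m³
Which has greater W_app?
W_app(A) = 762.6 N, W_app(B) = 509.5 N. Answer: A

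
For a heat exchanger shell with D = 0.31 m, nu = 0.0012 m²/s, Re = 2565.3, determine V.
Formula: Re = \frac{V D}{\nu}
Substituting knowns: 2565.3 = V·0.31/0.0012
Solving for V: V = 2565.3·0.0012/0.31 = 9.93 m/s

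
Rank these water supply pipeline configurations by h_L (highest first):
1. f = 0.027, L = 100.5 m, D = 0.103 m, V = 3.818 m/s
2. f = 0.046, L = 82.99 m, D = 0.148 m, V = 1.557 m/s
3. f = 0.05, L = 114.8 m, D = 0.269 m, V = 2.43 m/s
Case 1: h_L = 19.57 m
Case 2: h_L = 3.187 m
Case 3: h_L = 6.422 m
Ranking (highest first): 1, 3, 2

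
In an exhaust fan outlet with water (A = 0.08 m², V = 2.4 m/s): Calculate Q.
Formula: Q = A V
Q = 0.08·2.4·1000 = 192 L/s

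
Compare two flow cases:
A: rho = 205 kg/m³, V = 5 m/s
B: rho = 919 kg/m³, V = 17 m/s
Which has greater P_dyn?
P_dyn(A) = 2.562 kPa, P_dyn(B) = 132.8 kPa. Answer: B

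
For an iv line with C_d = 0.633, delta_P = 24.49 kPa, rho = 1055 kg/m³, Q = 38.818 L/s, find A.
Formula: Q = C_d A \sqrt{\frac{2 \Delta P}{\rho}}
Substituting knowns: 38.818 = 0.633·A·√(2·(24.49·1000)/1055)·1000
Solving for A: A = (38.818/1000)/(0.633·√(2·(24.49·1000)/1055)) = 0.009 m²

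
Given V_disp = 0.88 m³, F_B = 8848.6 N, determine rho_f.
Formula: F_B = \rho_f g V_{disp}
Substituting knowns: 8848.6 = rho_f·9.81·0.88
Solving for rho_f: rho_f = 8848.6/(9.81·0.88) = 1025 kg/m³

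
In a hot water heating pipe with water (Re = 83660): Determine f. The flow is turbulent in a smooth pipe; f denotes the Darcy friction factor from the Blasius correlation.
Formula: f = \frac{0.316}{Re^{0.25}}
f = 0.316/83660^0.25 = 0.01858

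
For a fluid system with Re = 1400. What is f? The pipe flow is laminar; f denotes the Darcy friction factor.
Formula: f = \frac{64}{Re}
f = 64/1400 = 0.04571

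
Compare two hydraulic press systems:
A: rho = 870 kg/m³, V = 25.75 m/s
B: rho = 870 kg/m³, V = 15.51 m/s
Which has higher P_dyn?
P_dyn(A) = 288.4 kPa, P_dyn(B) = 104.6 kPa. Answer: A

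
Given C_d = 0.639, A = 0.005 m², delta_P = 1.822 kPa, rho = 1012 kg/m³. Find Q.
Formula: Q = C_d A \sqrt{\frac{2 \Delta P}{\rho}}
Q = 0.639·0.005·√(2·(1.822·1000)/1012)·1000 = 6.063 L/s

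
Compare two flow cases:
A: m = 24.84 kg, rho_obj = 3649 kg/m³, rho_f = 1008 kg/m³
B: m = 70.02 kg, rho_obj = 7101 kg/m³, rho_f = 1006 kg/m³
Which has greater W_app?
W_app(A) = 176.4 N, W_app(B) = 589.6 N. Answer: B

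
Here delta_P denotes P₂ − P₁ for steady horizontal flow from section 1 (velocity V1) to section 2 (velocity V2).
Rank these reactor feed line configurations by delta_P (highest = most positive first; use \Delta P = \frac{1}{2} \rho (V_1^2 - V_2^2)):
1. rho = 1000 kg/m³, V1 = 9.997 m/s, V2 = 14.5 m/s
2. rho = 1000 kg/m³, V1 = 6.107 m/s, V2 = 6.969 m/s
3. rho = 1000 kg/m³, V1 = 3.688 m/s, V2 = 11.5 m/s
Case 1: delta_P = -55.15 kPa
Case 2: delta_P = -5.636 kPa
Case 3: delta_P = -59.32 kPa
Ranking (highest first): 2, 1, 3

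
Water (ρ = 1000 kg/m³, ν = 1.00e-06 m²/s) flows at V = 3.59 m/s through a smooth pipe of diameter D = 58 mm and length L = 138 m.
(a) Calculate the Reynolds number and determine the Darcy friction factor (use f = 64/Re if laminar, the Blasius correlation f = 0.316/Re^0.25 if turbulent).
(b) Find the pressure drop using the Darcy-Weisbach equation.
(a) Re = V·D/ν = 3.59·0.058/1.00e-06 = 208220 → turbulent (Re > 4000); f = 0.316/Re^0.25 = 0.316/208220^0.25 = 0.014793 (Blasius is strictly valid for Re ≲ 1e5; used here as the smooth-pipe estimate the problem specifies)
(b) Darcy-Weisbach: ΔP = f·(L/D)·½ρV²/1000 = 0.014793·(138/0.058)·½·1000·3.59²/1000 = 226.8 kPa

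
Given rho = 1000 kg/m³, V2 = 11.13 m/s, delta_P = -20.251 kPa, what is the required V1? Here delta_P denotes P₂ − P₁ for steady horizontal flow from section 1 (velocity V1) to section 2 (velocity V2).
Formula: \Delta P = \frac{1}{2} \rho (V_1^2 - V_2^2)
Substituting knowns: -20.251 = 0.5·1000·(V1² − 11.13²)/1000
Solving for V1: V1 = √(11.13² + 2·(-20.251·1000)/1000) = 9.131 m/s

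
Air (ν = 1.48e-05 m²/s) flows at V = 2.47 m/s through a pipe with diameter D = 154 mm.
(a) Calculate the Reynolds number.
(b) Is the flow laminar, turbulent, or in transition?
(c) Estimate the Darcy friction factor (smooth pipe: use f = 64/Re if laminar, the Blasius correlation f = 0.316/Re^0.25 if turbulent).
(a) Re = V·D/ν = 2.47·0.154/1.48e-05 = 25701
(b) Flow regime: turbulent (Re > 4000)
(c) Friction factor: f = 0.316/Re^0.25 = 0.316/25701^0.25 = 0.02496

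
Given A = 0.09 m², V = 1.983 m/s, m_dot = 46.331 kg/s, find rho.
Formula: \dot{m} = \rho A V
Substituting knowns: 46.331 = rho·0.09·1.983
Solving for rho: rho = 46.331/(0.09·1.983) = 259.6 kg/m³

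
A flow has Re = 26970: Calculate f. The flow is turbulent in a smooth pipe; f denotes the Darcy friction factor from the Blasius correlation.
Formula: f = \frac{0.316}{Re^{0.25}}
f = 0.316/26970^0.25 = 0.02466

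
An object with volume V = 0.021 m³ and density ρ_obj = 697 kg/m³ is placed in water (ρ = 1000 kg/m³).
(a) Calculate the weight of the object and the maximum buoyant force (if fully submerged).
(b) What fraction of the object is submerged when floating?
(a) W=rho_obj*g*V=697*9.81*0.021=143.6 N; F_B(max)=rho*g*V=1000*9.81*0.021=206.0 N
(b) Floating fraction=rho_obj/rho=697/1000=0.697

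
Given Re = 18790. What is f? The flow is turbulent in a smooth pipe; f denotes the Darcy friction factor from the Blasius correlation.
Formula: f = \frac{0.316}{Re^{0.25}}
f = 0.316/18790^0.25 = 0.02699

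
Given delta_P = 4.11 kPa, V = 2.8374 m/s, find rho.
Formula: V = \sqrt{\frac{2 \Delta P}{\rho}}
Substituting knowns: 2.8374 = √(2·(4.11·1000)/rho)
Solving for rho: rho = 2·(4.11·1000)/2.8374² = 1021 kg/m³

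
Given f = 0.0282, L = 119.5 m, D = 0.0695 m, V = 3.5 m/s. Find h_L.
Formula: h_L = f \frac{L}{D} \frac{V^2}{2g}
h_L = 0.0282·(119.5/0.0695)·3.5²/(2·9.81) = 30.27 m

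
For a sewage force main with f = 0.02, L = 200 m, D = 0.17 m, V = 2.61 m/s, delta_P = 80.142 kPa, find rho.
Formula: \Delta P = f \frac{L}{D} \frac{\rho V^2}{2}
Substituting knowns: 80.142 = 0.02·(200/0.17)·0.5·rho·2.61²/1000
Solving for rho: rho = (80.142·1000)/(0.02·(200/0.17)·0.5·2.61²) = 1000 kg/m³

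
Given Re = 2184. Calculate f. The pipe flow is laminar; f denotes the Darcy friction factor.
Formula: f = \frac{64}{Re}
f = 64/2184 = 0.0293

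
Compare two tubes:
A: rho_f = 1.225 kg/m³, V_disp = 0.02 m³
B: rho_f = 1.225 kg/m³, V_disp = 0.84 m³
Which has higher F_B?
F_B(A) = 0.2403 N, F_B(B) = 10.09 N. Answer: B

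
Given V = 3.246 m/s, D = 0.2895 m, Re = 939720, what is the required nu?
Formula: Re = \frac{V D}{\nu}
Substituting knowns: 939720 = 3.246·0.2895/nu
Solving for nu: nu = 3.246·0.2895/939720 = 1.000e-06 m²/s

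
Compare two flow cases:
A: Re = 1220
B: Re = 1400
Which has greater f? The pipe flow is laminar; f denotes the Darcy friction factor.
f(A) = 0.05246, f(B) = 0.04571. Answer: A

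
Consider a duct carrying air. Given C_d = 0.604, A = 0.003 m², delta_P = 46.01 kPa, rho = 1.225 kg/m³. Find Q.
Formula: Q = C_d A \sqrt{\frac{2 \Delta P}{\rho}}
Q = 0.604·0.003·√(2·(46.01·1000)/1.225)·1000 = 496.6 L/s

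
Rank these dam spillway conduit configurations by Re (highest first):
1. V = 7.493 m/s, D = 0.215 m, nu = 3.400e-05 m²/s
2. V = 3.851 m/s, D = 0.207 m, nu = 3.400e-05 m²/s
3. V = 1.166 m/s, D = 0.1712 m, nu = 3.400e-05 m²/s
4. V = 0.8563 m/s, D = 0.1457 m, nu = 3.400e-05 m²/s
Case 1: Re = 47382
Case 2: Re = 23446
Case 3: Re = 5871
Case 4: Re = 3669
Ranking (highest first): 1, 2, 3, 4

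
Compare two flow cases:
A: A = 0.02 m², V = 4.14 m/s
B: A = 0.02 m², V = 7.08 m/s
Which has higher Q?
Q(A) = 82.8 L/s, Q(B) = 141.6 L/s. Answer: B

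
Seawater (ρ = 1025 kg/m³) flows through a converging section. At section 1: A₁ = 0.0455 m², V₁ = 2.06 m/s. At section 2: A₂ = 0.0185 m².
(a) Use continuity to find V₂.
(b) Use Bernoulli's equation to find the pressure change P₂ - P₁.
(a) Continuity: A₁V₁=A₂V₂ -> V₂=A₁V₁/A₂=0.0455*2.06/0.0185=5.07 m/s
(b) Bernoulli: P₂-P₁=0.5*rho*(V₁^2-V₂^2)/1000=0.5*1025*(2.06^2-5.07^2)/1000=-11 kPa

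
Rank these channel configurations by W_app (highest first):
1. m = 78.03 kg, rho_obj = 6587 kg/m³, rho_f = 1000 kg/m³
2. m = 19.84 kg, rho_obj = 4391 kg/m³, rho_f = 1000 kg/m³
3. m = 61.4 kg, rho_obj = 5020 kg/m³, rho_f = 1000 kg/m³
Case 1: W_app = 649.3 N
Case 2: W_app = 150.3 N
Case 3: W_app = 482.3 N
Ranking (highest first): 1, 3, 2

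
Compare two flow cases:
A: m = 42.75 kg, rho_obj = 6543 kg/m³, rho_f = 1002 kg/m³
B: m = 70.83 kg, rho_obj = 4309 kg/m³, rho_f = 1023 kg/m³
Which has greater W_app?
W_app(A) = 355.2 N, W_app(B) = 529.9 N. Answer: B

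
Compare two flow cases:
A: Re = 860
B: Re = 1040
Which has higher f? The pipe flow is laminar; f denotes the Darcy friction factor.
f(A) = 0.07442, f(B) = 0.06154. Answer: A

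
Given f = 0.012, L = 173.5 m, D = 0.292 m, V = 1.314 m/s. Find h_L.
Formula: h_L = f \frac{L}{D} \frac{V^2}{2g}
h_L = 0.012·(173.5/0.292)·1.314²/(2·9.81) = 0.6275 m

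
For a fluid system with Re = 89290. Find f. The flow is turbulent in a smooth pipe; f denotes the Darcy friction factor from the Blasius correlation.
Formula: f = \frac{0.316}{Re^{0.25}}
f = 0.316/89290^0.25 = 0.01828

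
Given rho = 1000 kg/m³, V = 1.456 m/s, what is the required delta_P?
Formula: V = \sqrt{\frac{2 \Delta P}{\rho}}
Substituting knowns: 1.456 = √(2·(delta_P·1000)/1000)
Solving for delta_P: delta_P = 1.456²·1000/2/1000 = 1.06 kPa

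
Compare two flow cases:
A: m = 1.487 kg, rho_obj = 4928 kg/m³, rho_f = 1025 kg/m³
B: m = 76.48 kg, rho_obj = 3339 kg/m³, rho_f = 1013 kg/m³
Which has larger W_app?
W_app(A) = 11.55 N, W_app(B) = 522.6 N. Answer: B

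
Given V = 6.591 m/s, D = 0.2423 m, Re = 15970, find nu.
Formula: Re = \frac{V D}{\nu}
Substituting knowns: 15970 = 6.591·0.2423/nu
Solving for nu: nu = 6.591·0.2423/15970 = 0.0001 m²/s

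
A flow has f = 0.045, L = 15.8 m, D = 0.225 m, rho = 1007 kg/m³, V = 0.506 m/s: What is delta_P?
Formula: \Delta P = f \frac{L}{D} \frac{\rho V^2}{2}
delta_P = 0.045·(15.8/0.225)·0.5·1007·0.506²/1000 = 0.4074 kPa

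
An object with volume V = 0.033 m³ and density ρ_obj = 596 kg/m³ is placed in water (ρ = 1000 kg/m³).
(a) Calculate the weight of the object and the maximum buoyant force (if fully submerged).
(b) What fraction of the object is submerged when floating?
(a) W=rho_obj*g*V=596*9.81*0.033=192.9 N; F_B(max)=rho*g*V=1000*9.81*0.033=323.7 N
(b) Floating fraction=rho_obj/rho=596/1000=0.596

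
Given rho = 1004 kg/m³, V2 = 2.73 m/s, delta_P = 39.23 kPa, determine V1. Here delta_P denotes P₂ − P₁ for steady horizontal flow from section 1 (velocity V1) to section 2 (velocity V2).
Formula: \Delta P = \frac{1}{2} \rho (V_1^2 - V_2^2)
Substituting knowns: 39.23 = 0.5·1004·(V1² − 2.73²)/1000
Solving for V1: V1 = √(2.73² + 2·(39.23·1000)/1004) = 9.252 m/s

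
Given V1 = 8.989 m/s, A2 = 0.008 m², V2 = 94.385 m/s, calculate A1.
Formula: V_2 = \frac{A_1 V_1}{A_2}
Substituting knowns: 94.385 = A1·8.989/0.008
Solving for A1: A1 = 94.385·0.008/8.989 = 0.084 m²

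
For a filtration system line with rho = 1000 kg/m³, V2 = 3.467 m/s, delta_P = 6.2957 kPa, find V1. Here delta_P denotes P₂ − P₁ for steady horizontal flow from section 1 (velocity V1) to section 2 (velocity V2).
Formula: \Delta P = \frac{1}{2} \rho (V_1^2 - V_2^2)
Substituting knowns: 6.2957 = 0.5·1000·(V1² − 3.467²)/1000
Solving for V1: V1 = √(3.467² + 2·(6.2957·1000)/1000) = 4.961 m/s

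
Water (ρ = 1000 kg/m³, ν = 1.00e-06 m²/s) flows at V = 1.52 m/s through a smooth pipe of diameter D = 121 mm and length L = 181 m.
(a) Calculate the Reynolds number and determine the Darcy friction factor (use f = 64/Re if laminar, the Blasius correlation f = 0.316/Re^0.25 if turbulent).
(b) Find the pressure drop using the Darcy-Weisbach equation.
(a) Re = V·D/ν = 1.52·0.121/1.00e-06 = 183920 → turbulent (Re > 4000); f = 0.316/Re^0.25 = 0.316/183920^0.25 = 0.015259 (Blasius is strictly valid for Re ≲ 1e5; used here as the smooth-pipe estimate the problem specifies)
(b) Darcy-Weisbach: ΔP = f·(L/D)·½ρV²/1000 = 0.015259·(181/0.121)·½·1000·1.52²/1000 = 26.37 kPa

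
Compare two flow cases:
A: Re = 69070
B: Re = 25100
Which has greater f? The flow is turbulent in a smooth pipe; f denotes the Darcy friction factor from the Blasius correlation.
f(A) = 0.01949, f(B) = 0.02511. Answer: B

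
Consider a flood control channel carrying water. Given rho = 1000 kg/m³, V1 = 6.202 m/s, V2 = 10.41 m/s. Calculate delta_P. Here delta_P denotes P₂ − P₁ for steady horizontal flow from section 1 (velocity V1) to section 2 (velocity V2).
Formula: \Delta P = \frac{1}{2} \rho (V_1^2 - V_2^2)
delta_P = 0.5·1000·(6.202² − 10.41²)/1000 = -34.95 kPa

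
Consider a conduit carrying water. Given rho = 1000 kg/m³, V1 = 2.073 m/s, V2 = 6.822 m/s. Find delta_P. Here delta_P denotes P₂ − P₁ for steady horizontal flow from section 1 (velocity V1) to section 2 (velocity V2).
Formula: \Delta P = \frac{1}{2} \rho (V_1^2 - V_2^2)
delta_P = 0.5·1000·(2.073² − 6.822²)/1000 = -21.12 kPa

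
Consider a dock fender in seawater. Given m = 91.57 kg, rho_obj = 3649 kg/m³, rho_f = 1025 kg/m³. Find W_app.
Formula: W_{app} = mg\left(1 - \frac{\rho_f}{\rho_{obj}}\right)
W_app = 91.57·9.81·(1 − 1025/3649) = 646 N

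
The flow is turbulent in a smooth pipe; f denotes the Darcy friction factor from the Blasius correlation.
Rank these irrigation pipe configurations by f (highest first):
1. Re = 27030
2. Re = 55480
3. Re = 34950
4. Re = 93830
Case 1: f = 0.02464
Case 2: f = 0.02059
Case 3: f = 0.02311
Case 4: f = 0.01806
Ranking (highest first): 1, 3, 2, 4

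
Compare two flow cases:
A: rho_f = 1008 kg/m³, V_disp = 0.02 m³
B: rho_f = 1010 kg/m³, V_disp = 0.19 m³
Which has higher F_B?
F_B(A) = 197.8 N, F_B(B) = 1883 N. Answer: B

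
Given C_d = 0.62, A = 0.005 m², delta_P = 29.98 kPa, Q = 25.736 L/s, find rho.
Formula: Q = C_d A \sqrt{\frac{2 \Delta P}{\rho}}
Substituting knowns: 25.736 = 0.62·0.005·√(2·(29.98·1000)/rho)·1000
Solving for rho: rho = 2·(29.98·1000)/((25.736/1000)/(0.62·0.005))² = 870 kg/m³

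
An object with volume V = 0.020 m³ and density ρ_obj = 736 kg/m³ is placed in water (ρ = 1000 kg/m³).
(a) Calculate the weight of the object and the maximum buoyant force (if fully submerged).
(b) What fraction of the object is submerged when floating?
(a) W=rho_obj*g*V=736*9.81*0.020=144.4 N; F_B(max)=rho*g*V=1000*9.81*0.020=196.2 N
(b) Floating fraction=rho_obj/rho=736/1000=0.736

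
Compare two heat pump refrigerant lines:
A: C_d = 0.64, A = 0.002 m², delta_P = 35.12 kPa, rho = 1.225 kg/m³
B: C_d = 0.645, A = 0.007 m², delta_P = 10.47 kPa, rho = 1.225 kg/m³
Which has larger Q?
Q(A) = 306.5 L/s, Q(B) = 590.3 L/s. Answer: B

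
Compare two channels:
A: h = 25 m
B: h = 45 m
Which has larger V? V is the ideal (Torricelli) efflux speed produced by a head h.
V(A) = 22.15 m/s, V(B) = 29.71 m/s. Answer: B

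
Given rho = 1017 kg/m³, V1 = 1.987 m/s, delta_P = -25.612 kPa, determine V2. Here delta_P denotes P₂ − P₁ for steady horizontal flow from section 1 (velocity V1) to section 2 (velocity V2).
Formula: \Delta P = \frac{1}{2} \rho (V_1^2 - V_2^2)
Substituting knowns: -25.612 = 0.5·1017·(1.987² − V2²)/1000
Solving for V2: V2 = √(1.987² − 2·(-25.612·1000)/1017) = 7.37 m/s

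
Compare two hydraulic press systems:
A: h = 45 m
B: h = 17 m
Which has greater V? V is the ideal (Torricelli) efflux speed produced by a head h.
V(A) = 29.71 m/s, V(B) = 18.26 m/s. Answer: A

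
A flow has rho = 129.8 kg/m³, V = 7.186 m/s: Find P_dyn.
Formula: P_{dyn} = \frac{1}{2} \rho V^2
P_dyn = 0.5·129.8·7.186²/1000 = 3.351 kPa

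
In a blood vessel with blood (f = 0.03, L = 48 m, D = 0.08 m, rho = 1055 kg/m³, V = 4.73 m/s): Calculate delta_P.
Formula: \Delta P = f \frac{L}{D} \frac{\rho V^2}{2}
delta_P = 0.03·(48/0.08)·0.5·1055·4.73²/1000 = 212.4 kPa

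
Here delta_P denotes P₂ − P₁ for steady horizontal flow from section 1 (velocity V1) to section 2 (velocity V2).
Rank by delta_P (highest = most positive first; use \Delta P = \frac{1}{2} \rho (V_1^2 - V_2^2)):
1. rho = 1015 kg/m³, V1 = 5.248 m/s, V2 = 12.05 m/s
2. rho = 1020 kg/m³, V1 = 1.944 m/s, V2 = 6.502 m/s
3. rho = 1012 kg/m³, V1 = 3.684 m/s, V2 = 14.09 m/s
Case 1: delta_P = -59.71 kPa
Case 2: delta_P = -19.63 kPa
Case 3: delta_P = -93.59 kPa
Ranking (highest first): 2, 1, 3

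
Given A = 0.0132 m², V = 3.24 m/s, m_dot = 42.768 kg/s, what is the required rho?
Formula: \dot{m} = \rho A V
Substituting knowns: 42.768 = rho·0.0132·3.24
Solving for rho: rho = 42.768/(0.0132·3.24) = 1000 kg/m³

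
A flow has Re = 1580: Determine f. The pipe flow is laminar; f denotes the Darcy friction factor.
Formula: f = \frac{64}{Re}
f = 64/1580 = 0.04051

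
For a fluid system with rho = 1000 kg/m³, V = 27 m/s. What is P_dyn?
Formula: P_{dyn} = \frac{1}{2} \rho V^2
P_dyn = 0.5·1000·27²/1000 = 364.5 kPa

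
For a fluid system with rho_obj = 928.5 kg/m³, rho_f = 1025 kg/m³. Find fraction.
Formula: f_{sub} = \frac{\rho_{obj}}{\rho_f}
fraction = 928.5/1025 = 0.9059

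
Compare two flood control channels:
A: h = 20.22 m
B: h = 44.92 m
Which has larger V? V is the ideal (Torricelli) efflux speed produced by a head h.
V(A) = 19.92 m/s, V(B) = 29.69 m/s. Answer: B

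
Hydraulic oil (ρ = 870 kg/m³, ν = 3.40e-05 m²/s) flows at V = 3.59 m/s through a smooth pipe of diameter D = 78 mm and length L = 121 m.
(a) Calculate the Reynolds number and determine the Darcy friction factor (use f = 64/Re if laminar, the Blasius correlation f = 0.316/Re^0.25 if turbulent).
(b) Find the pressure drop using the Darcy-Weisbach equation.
(a) Re = V·D/ν = 3.59·0.078/3.40e-05 = 8235.9 → turbulent (Re > 4000); f = 0.316/Re^0.25 = 0.316/8235.9^0.25 = 0.033171
(b) Darcy-Weisbach: ΔP = f·(L/D)·½ρV²/1000 = 0.033171·(121/0.078)·½·870·3.59²/1000 = 288.5 kPa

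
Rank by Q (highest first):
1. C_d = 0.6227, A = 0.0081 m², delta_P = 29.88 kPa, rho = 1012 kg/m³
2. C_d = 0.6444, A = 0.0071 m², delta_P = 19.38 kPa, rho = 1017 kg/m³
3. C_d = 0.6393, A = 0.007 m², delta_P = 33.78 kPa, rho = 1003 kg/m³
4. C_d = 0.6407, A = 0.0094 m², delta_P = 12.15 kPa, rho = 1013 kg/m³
Case 1: Q = 38.76 L/s
Case 2: Q = 28.25 L/s
Case 3: Q = 36.73 L/s
Case 4: Q = 29.5 L/s
Ranking (highest first): 1, 3, 4, 2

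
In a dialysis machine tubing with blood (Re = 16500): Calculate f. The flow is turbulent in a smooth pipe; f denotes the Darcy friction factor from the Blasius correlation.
Formula: f = \frac{0.316}{Re^{0.25}}
f = 0.316/16500^0.25 = 0.02788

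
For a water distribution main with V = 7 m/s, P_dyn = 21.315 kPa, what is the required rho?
Formula: P_{dyn} = \frac{1}{2} \rho V^2
Substituting knowns: 21.315 = 0.5·rho·7²/1000
Solving for rho: rho = 2·(21.315·1000)/7² = 870 kg/m³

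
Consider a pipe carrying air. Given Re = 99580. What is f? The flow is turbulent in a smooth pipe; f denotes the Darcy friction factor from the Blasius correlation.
Formula: f = \frac{0.316}{Re^{0.25}}
f = 0.316/99580^0.25 = 0.01779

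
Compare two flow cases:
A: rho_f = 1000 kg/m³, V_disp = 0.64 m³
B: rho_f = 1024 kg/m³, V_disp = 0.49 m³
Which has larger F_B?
F_B(A) = 6278 N, F_B(B) = 4922 N. Answer: A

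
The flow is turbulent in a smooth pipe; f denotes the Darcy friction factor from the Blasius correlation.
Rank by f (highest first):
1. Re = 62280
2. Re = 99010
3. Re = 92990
Case 1: f = 0.02
Case 2: f = 0.01781
Case 3: f = 0.0181
Ranking (highest first): 1, 3, 2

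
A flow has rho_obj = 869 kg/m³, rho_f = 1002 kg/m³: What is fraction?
Formula: f_{sub} = \frac{\rho_{obj}}{\rho_f}
fraction = 869/1002 = 0.8673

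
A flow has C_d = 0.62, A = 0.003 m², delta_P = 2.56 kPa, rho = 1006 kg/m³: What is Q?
Formula: Q = C_d A \sqrt{\frac{2 \Delta P}{\rho}}
Q = 0.62·0.003·√(2·(2.56·1000)/1006)·1000 = 4.196 L/s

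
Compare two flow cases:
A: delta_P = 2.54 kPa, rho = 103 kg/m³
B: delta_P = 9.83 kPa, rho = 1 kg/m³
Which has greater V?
V(A) = 7.023 m/s, V(B) = 140.2 m/s. Answer: B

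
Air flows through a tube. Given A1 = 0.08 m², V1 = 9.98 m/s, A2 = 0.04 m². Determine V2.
Formula: V_2 = \frac{A_1 V_1}{A_2}
V2 = 0.08·9.98/0.04 = 19.96 m/s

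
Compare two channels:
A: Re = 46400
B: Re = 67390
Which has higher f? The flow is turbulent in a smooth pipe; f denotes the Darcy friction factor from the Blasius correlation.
f(A) = 0.02153, f(B) = 0.01961. Answer: A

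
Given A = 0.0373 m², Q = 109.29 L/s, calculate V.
Formula: Q = A V
Substituting knowns: 109.29 = 0.0373·V·1000
Solving for V: V = (109.29/1000)/0.0373 = 2.93 m/s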